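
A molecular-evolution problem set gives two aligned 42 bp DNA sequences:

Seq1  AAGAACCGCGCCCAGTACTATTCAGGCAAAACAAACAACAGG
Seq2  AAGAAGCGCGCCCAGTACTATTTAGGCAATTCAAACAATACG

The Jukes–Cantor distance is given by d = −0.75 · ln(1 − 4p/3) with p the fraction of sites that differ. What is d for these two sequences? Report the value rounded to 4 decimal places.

Mismatches occur at site 6 (C→G), site 23 (C→T), site 30 (A→T), site 31 (A→T), site 39 (C→T), site 41 (G→C).
p = 6/42 = 0.142857.
d = −0.75 · ln(1 − (4/3)·0.142857) = −0.75 · ln(0.809524) = −0.75 · (-0.211309) = 0.1585.

0.1585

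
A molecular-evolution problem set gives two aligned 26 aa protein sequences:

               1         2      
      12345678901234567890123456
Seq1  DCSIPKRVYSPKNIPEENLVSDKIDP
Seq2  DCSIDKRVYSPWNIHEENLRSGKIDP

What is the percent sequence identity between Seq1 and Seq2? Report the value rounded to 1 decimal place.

80.8%

Mismatches occur at site 5 (P/D), site 12 (K/W), site 15 (P/H), site 20 (V/R), site 22 (D/G).
21 of the 26 sites match, so the percent identity is 21/26 × 100 = 80.8%.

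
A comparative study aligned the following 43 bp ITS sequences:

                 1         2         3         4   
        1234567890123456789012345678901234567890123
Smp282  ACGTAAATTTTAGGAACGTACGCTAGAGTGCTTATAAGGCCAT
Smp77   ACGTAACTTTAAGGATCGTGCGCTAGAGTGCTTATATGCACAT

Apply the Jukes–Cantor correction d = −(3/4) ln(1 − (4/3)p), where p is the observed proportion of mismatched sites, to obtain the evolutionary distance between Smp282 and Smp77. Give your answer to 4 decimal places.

Mismatches occur at site 7 (A→C), site 11 (T→A), site 16 (A→T), site 20 (A→G), site 37 (A→T), site 39 (G→C), site 40 (C→A).
p = 7/43 = 0.162791.
d = −0.75 · ln(1 − (4/3)·0.162791) = −0.75 · ln(0.782945) = −0.75 · (-0.244693) = 0.1835.

0.1835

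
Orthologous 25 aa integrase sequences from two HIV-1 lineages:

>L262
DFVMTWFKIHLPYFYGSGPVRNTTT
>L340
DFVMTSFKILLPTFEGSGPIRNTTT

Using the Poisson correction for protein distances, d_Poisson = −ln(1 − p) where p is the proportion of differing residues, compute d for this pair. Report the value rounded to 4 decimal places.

Mismatches occur at site 6 (W↔S), site 10 (H↔L), site 13 (Y↔T), site 15 (Y↔E), site 20 (V↔I).
p = 5/25 = 0.200000.
d = −ln(1 − 0.200000) = −ln(0.800000) = 0.2231.

0.2231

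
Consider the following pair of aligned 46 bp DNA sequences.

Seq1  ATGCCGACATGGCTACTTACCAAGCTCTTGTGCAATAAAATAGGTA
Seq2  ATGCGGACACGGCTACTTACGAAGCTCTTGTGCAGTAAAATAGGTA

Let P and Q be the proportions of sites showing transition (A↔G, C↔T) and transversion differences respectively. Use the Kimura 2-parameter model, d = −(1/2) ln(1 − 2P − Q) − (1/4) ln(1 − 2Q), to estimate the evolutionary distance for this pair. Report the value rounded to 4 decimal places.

0.0926

Mismatches occur at site 5 (C→G, transversion), site 10 (T→C, transition), site 21 (C→G, transversion), site 35 (A→G, transition).
Of the 4 differences, 2 transitions and 2 transversions over 46 sites: P = 2/46 = 0.043478, Q = 2/46 = 0.043478.
d = −0.5·ln(0.869566) − 0.25·ln(0.913044) = −0.5·(-0.139761) − 0.25·(-0.090971) = 0.0926.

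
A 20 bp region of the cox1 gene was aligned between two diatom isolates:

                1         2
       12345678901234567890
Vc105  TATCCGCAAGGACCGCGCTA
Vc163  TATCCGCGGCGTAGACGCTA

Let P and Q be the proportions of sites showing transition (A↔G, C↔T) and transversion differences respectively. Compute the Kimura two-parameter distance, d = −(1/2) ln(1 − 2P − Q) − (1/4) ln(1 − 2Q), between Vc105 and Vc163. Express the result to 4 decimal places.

The sequences differ at positions 8 (A/G, transition), 9 (A/G, transition), 10 (G/C, transversion), 12 (A/T, transversion), 13 (C/A, transversion), 14 (C/G, transversion), 15 (G/A, transition).
Of the 7 differences, 3 transitions and 4 transversions over 20 sites: P = 3/20 = 0.150000, Q = 4/20 = 0.200000.
d = −0.5·ln(0.500000) − 0.25·ln(0.600000) = −0.5·(-0.693147) − 0.25·(-0.510826) = 0.4743.

0.4743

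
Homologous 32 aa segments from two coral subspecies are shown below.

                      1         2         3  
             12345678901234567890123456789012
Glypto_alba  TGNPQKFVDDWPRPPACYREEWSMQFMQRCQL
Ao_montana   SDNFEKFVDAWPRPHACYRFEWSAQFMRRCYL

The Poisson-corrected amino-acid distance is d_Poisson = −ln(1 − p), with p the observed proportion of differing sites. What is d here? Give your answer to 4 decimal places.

0.3747

Differing sites — 1:T/S; 2:G/D; 4:P/F; 5:Q/E; 10:D/A; 15:P/H; 20:E/F; 24:M/A; 28:Q/R; 31:Q/Y.
p = 10/32 = 0.312500.
d = −ln(1 − 0.312500) = −ln(0.687500) = 0.3747.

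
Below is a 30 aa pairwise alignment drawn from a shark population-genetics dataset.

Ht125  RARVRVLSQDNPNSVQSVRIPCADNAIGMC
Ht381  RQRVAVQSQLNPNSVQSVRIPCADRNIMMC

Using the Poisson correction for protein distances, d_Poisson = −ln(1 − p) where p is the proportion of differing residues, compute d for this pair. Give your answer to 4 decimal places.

0.2657

Mismatches occur at site 2 (A→Q), site 5 (R→A), site 7 (L→Q), site 10 (D→L), site 25 (N→R), site 26 (A→N), site 28 (G→M).
p = 7/30 = 0.233333.
d = −ln(1 − 0.233333) = −ln(0.766667) = 0.2657.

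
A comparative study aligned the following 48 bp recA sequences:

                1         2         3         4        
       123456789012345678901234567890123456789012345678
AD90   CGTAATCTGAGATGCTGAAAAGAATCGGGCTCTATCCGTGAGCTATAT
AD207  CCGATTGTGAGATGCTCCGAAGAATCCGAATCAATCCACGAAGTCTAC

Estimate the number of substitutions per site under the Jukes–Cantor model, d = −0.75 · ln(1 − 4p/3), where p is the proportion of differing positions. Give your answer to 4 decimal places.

0.4793

The sequences differ at positions 2 (G/C), 3 (T/G), 5 (A/T), 7 (C/G), 17 (G/C), 18 (A/C), 19 (A/G), 27 (G/C), 29 (G/A), 30 (C/A), 33 (T/A), 38 (G/A), 39 (T/C), 42 (G/A), 43 (C/G), 45 (A/C), 48 (T/C).
p = 17/48 = 0.354167.
d = −0.75 · ln(1 − (4/3)·0.354167) = −0.75 · ln(0.527777) = −0.75 · (-0.639081) = 0.4793.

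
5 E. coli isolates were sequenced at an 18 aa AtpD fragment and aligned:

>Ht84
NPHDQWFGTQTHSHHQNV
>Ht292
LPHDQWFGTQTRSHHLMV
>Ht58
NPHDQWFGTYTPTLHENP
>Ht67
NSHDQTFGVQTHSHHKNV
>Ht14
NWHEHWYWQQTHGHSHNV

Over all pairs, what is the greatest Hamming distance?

13

Pairwise Hamming distances:
  Ht84 vs Ht292: 4
  Ht84 vs Ht58: 6
  Ht84 vs Ht67: 4
  Ht84 vs Ht14: 9
  Ht292 vs Ht58: 8
  Ht292 vs Ht67: 7
  Ht292 vs Ht14: 12
  Ht58 vs Ht67: 9
  Ht58 vs Ht14: 13
  Ht67 vs Ht14: 10
The largest is 13, between Ht58 and Ht14.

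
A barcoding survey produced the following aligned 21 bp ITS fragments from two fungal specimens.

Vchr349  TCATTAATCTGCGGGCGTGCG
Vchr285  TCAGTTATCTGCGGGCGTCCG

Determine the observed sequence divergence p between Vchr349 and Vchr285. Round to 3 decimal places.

0.143

Differing sites — 4:T/G; 6:A/T; 19:G/C.
There are 3 differences over 21 sites, so p = 3/21 = 0.143.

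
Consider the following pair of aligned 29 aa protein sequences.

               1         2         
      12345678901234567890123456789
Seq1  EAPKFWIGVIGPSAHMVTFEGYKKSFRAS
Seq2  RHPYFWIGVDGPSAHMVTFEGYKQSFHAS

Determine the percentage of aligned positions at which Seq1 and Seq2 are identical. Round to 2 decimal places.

Differing sites — 1:E/R; 2:A/H; 4:K/Y; 10:I/D; 24:K/Q; 27:R/H.
23 of the 29 sites match, so the percent identity is 23/29 × 100 = 79.31%.

79.31%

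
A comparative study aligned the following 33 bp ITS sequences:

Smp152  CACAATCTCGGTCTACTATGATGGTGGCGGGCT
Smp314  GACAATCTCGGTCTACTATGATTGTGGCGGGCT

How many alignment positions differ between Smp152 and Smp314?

Differing sites — 1:C/G; 23:G/T.
That gives 2 mismatches out of 33 aligned sites, so the Hamming distance is 2.

2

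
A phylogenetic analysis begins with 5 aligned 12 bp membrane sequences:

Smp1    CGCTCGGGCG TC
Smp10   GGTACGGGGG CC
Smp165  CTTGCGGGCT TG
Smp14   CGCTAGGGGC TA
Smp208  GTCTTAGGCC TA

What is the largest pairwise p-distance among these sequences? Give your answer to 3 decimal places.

Pairwise Hamming distances:
  Smp1 vs Smp10: 5
  Smp1 vs Smp165: 5
  Smp1 vs Smp14: 4
  Smp1 vs Smp208: 6
  Smp10 vs Smp165: 7
  Smp10 vs Smp14: 7
  Smp10 vs Smp208: 9
  Smp165 vs Smp14: 7
  Smp165 vs Smp208: 7
  Smp14 vs Smp208: 5
The largest is 9 mismatches, between Smp10 and Smp208; p = 9/12 = 0.750.

0.750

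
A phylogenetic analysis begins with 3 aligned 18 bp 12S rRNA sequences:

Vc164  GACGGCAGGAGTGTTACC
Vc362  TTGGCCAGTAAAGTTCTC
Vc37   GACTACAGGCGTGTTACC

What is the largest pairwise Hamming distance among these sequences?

Pairwise Hamming distances:
  Vc164 vs Vc362: 9
  Vc164 vs Vc37: 3
  Vc362 vs Vc37: 11
The largest is 11, between Vc362 and Vc37.

11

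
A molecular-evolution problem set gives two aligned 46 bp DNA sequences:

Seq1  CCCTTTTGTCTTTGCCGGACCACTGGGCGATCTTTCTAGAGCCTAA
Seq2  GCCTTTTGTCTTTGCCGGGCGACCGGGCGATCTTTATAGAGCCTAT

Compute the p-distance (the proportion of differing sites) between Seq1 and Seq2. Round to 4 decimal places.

Mismatches occur at site 1 (C/G), site 19 (A/G), site 21 (C/G), site 24 (T/C), site 36 (C/A), site 46 (A/T).
There are 6 differences over 46 sites, so p = 6/46 = 0.1304.

0.1304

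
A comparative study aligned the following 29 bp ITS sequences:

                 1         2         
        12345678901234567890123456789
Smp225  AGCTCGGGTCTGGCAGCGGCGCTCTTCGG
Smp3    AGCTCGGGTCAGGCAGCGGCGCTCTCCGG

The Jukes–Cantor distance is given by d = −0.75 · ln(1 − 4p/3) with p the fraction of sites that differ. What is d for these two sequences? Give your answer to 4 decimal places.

0.0723

The sequences differ at positions 11 (T/A), 26 (T/C).
p = 2/29 = 0.068966.
d = −0.75 · ln(1 − (4/3)·0.068966) = −0.75 · ln(0.908045) = −0.75 · (-0.096461) = 0.0723.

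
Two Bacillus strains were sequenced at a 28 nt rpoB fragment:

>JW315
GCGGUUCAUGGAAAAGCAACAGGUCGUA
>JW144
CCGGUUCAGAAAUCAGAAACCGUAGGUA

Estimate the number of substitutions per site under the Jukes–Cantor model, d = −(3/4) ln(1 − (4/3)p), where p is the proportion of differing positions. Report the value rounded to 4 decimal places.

0.5565

The sequences differ at positions 1 (G/C), 9 (U/G), 10 (G/A), 11 (G/A), 13 (A/U), 14 (A/C), 17 (C/A), 21 (A/C), 23 (G/U), 24 (U/A), 25 (C/G).
p = 11/28 = 0.392857.
d = −0.75 · ln(1 − (4/3)·0.392857) = −0.75 · ln(0.476191) = −0.75 · (-0.741936) = 0.5565.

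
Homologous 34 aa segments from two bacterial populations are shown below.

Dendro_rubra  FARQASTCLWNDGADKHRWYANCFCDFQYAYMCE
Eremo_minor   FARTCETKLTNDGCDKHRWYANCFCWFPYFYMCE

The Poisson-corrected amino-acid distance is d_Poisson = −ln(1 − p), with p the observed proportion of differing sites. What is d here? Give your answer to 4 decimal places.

0.3075

Differing sites — 4:Q/T; 5:A/C; 6:S/E; 8:C/K; 10:W/T; 14:A/C; 26:D/W; 28:Q/P; 30:A/F.
p = 9/34 = 0.264706.
d = −ln(1 − 0.264706) = −ln(0.735294) = 0.3075.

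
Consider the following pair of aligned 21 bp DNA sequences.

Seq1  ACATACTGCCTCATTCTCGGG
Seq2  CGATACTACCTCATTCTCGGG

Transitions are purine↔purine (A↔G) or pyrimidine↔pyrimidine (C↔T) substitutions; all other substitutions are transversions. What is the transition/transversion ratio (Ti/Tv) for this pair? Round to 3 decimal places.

Mismatches occur at site 1 (A/C, transversion), site 2 (C/G, transversion), site 8 (G/A, transition).
Of the 3 differences, 1 transition and 2 transversions, so Ti/Tv = 1/2 = 0.500.

0.500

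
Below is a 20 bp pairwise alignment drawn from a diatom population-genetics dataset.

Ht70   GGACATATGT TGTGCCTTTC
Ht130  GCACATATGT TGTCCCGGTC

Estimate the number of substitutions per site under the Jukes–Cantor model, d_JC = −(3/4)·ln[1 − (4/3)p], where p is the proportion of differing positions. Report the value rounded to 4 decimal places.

0.2326

Differing sites — 2:G/C; 14:G/C; 17:T/G; 18:T/G.
p = 4/20 = 0.200000.
d = −0.75 · ln(1 − (4/3)·0.200000) = −0.75 · ln(0.733333) = −0.75 · (-0.310155) = 0.2326.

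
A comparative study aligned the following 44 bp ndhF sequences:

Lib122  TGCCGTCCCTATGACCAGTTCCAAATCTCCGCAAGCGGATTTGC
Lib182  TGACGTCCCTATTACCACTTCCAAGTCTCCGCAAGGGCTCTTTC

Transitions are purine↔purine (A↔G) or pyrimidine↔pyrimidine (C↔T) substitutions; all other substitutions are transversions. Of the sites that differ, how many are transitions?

Differing sites — 3:C/A (Tv); 13:G/T (Tv); 18:G/C (Tv); 25:A/G (Ti); 36:C/G (Tv); 38:G/C (Tv); 39:A/T (Tv); 40:T/C (Ti); 43:G/T (Tv).
Of the 9 differences, 2 transitions and 7 transversions, so the answer is 2.

2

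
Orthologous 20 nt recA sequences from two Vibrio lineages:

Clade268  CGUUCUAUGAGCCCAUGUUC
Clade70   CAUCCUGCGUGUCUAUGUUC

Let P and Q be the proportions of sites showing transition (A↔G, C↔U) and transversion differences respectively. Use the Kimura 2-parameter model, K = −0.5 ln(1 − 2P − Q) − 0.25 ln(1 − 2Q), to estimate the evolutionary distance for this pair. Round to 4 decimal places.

Differing sites — 2:G/A (Ti); 4:U/C (Ti); 7:A/G (Ti); 8:U/C (Ti); 10:A/U (Tv); 12:C/U (Ti); 14:C/U (Ti).
Of the 7 differences, 6 transitions and 1 transversion over 20 sites: P = 6/20 = 0.300000, Q = 1/20 = 0.050000.
d = −0.5·ln(0.350000) − 0.25·ln(0.900000) = −0.5·(-1.049822) − 0.25·(-0.105361) = 0.5513.

0.5513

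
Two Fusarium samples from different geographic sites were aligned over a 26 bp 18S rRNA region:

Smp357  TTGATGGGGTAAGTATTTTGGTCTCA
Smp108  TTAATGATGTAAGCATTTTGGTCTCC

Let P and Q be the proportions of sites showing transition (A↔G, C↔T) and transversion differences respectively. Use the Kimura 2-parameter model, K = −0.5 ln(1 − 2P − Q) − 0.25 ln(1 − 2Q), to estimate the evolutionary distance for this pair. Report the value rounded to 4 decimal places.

0.2256

Mismatches occur at site 3 (G→A, transition), site 7 (G→A, transition), site 8 (G→T, transversion), site 14 (T→C, transition), site 26 (A→C, transversion).
Of the 5 differences, 3 transitions and 2 transversions over 26 sites: P = 3/26 = 0.115385, Q = 2/26 = 0.076923.
d = −0.5·ln(0.692307) − 0.25·ln(0.846154) = −0.5·(-0.367726) − 0.25·(-0.167054) = 0.2256.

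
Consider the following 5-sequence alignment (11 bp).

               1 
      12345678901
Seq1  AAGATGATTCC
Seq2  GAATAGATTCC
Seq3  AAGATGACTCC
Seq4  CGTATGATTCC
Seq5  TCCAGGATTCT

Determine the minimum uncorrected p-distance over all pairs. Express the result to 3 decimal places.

0.091

Pairwise Hamming distances:
  Seq1 vs Seq2: 4
  Seq1 vs Seq3: 1
  Seq1 vs Seq4: 3
  Seq1 vs Seq5: 5
  Seq2 vs Seq3: 5
  Seq2 vs Seq4: 5
  Seq2 vs Seq5: 6
  Seq3 vs Seq4: 4
  Seq3 vs Seq5: 6
  Seq4 vs Seq5: 5
The smallest is 1 mismatch, between Seq1 and Seq3; p = 1/11 = 0.091.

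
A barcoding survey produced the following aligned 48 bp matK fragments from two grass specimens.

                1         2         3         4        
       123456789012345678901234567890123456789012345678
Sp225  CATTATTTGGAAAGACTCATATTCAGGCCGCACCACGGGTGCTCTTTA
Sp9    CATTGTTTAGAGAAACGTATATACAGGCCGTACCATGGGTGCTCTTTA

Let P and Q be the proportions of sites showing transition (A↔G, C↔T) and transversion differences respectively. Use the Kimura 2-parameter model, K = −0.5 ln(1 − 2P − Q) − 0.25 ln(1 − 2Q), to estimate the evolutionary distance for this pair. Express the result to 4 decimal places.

0.2245

Mismatches occur at site 5 (A→G, transition), site 9 (G→A, transition), site 12 (A→G, transition), site 14 (G→A, transition), site 17 (T→G, transversion), site 18 (C→T, transition), site 23 (T→A, transversion), site 31 (C→T, transition), site 36 (C→T, transition).
Of the 9 differences, 7 transitions and 2 transversions over 48 sites: P = 7/48 = 0.145833, Q = 2/48 = 0.041667.
d = −0.5·ln(0.666667) − 0.25·ln(0.916666) = −0.5·(-0.405465) − 0.25·(-0.087012) = 0.2245.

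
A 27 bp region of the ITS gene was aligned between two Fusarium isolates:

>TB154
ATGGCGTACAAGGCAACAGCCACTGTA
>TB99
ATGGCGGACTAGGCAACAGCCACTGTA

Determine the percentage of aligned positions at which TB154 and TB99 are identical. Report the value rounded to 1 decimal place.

The sequences differ at positions 7 (T/G), 10 (A/T).
25 of the 27 sites match, so the percent identity is 25/27 × 100 = 92.6%.

92.6%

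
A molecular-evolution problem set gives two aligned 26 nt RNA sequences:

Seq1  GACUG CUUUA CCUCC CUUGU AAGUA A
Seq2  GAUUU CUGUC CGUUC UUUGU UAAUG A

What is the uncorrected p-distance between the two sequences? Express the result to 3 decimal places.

0.385

Differing sites — 3:C/U; 5:G/U; 8:U/G; 10:A/C; 12:C/G; 14:C/U; 16:C/U; 21:A/U; 23:G/A; 25:A/G.
There are 10 differences over 26 sites, so p = 10/26 = 0.385.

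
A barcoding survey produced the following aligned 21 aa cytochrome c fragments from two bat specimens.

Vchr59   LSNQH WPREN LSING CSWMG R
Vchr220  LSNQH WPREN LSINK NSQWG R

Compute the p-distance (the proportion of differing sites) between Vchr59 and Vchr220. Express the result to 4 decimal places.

The sequences differ at positions 15 (G/K), 16 (C/N), 18 (W/Q), 19 (M/W).
There are 4 differences over 21 sites, so p = 4/21 = 0.1905.

0.1905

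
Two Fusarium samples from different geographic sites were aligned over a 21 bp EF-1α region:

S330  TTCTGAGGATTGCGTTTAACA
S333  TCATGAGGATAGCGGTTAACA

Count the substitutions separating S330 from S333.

The sequences differ at positions 2 (T/C), 3 (C/A), 11 (T/A), 15 (T/G).
That gives 4 mismatches out of 21 aligned sites, so the Hamming distance is 4.

4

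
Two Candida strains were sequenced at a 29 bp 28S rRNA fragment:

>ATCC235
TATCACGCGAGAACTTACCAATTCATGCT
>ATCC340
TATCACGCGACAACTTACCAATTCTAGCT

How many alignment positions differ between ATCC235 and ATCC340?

3

The sequences differ at positions 11 (G/C), 25 (A/T), 26 (T/A).
That gives 3 mismatches out of 29 aligned sites, so the Hamming distance is 3.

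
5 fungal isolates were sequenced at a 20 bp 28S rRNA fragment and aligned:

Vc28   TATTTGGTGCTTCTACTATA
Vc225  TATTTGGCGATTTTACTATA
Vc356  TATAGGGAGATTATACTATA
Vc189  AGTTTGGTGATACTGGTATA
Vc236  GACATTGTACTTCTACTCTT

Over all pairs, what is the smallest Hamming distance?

3

Pairwise Hamming distances:
  Vc28 vs Vc225: 3
  Vc28 vs Vc356: 5
  Vc28 vs Vc189: 6
  Vc28 vs Vc236: 7
  Vc225 vs Vc356: 4
  Vc225 vs Vc189: 7
  Vc225 vs Vc236: 10
  Vc356 vs Vc189: 9
  Vc356 vs Vc236: 10
  Vc189 vs Vc236: 12
The smallest is 3, between Vc28 and Vc225.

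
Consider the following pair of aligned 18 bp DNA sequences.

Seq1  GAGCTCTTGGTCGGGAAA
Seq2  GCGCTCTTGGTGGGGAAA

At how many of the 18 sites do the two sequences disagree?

2

Mismatches occur at site 2 (A/C), site 12 (C/G).
That gives 2 mismatches out of 18 aligned sites, so the Hamming distance is 2.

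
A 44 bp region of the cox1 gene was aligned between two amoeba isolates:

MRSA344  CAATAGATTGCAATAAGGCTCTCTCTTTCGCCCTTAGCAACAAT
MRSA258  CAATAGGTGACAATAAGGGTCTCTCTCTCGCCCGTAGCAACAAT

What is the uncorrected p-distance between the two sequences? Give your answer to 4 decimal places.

0.1364

Mismatches occur at site 7 (A→G), site 9 (T→G), site 10 (G→A), site 19 (C→G), site 27 (T→C), site 34 (T→G).
There are 6 differences over 44 sites, so p = 6/44 = 0.1364.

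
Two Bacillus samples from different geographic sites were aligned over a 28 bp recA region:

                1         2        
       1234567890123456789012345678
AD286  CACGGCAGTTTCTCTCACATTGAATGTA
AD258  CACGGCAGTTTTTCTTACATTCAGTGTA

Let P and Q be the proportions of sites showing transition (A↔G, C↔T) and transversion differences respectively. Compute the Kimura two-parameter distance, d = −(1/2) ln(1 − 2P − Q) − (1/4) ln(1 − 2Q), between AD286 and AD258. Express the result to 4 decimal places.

0.1624

Mismatches occur at site 12 (C↔T, transition), site 16 (C↔T, transition), site 22 (G↔C, transversion), site 24 (A↔G, transition).
Of the 4 differences, 3 transitions and 1 transversion over 28 sites: P = 3/28 = 0.107143, Q = 1/28 = 0.035714.
d = −0.5·ln(0.750000) − 0.25·ln(0.928572) = −0.5·(-0.287682) − 0.25·(-0.074107) = 0.1624.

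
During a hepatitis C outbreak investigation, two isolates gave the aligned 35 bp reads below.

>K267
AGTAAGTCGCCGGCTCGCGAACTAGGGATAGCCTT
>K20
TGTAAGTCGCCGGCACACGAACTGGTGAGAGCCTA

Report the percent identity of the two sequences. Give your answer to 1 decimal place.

80.0%

Differing sites — 1:A/T; 15:T/A; 17:G/A; 24:A/G; 26:G/T; 29:T/G; 35:T/A.
28 of the 35 sites match, so the percent identity is 28/35 × 100 = 80.0%.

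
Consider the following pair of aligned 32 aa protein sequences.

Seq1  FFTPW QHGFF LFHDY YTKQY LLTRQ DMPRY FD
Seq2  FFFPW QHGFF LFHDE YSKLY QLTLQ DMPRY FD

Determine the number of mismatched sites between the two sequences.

The sequences differ at positions 3 (T/F), 15 (Y/E), 17 (T/S), 19 (Q/L), 21 (L/Q), 24 (R/L).
That gives 6 mismatches out of 32 aligned sites, so the Hamming distance is 6.

6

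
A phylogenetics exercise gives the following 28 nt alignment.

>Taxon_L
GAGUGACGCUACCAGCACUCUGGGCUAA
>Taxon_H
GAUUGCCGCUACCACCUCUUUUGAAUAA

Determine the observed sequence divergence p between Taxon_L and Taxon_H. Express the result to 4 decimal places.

0.2857

Mismatches occur at site 3 (G→U), site 6 (A→C), site 15 (G→C), site 17 (A→U), site 20 (C→U), site 22 (G→U), site 24 (G→A), site 25 (C→A).
There are 8 differences over 28 sites, so p = 8/28 = 0.2857.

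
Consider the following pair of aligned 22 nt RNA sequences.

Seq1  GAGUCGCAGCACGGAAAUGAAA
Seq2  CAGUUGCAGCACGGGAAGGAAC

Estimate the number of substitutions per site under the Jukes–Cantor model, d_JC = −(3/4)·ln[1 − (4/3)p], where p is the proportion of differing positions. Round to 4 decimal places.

0.2708

Mismatches occur at site 1 (G↔C), site 5 (C↔U), site 15 (A↔G), site 18 (U↔G), site 22 (A↔C).
p = 5/22 = 0.227273.
d = −0.75 · ln(1 − (4/3)·0.227273) = −0.75 · ln(0.696969) = −0.75 · (-0.361014) = 0.2708.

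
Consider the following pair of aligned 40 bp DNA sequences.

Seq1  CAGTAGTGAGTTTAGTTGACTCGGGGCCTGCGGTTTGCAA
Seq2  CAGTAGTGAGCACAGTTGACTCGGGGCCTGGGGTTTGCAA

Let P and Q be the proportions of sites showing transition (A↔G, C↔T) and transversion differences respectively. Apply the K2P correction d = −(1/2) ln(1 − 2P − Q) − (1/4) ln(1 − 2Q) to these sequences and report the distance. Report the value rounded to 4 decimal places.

0.1076

Differing sites — 11:T/C (Ti); 12:T/A (Tv); 13:T/C (Ti); 31:C/G (Tv).
Of the 4 differences, 2 transitions and 2 transversions over 40 sites: P = 2/40 = 0.050000, Q = 2/40 = 0.050000.
d = −0.5·ln(0.850000) − 0.25·ln(0.900000) = −0.5·(-0.162519) − 0.25·(-0.105361) = 0.1076.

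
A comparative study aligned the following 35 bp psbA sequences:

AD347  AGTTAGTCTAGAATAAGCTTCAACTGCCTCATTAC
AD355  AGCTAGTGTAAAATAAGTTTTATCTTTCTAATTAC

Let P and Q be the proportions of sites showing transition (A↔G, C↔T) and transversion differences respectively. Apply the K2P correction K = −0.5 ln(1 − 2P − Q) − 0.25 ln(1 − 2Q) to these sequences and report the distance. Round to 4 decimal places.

0.3203

Differing sites — 3:T/C (Ti); 8:C/G (Tv); 11:G/A (Ti); 18:C/T (Ti); 21:C/T (Ti); 23:A/T (Tv); 26:G/T (Tv); 27:C/T (Ti); 30:C/A (Tv).
Of the 9 differences, 5 transitions and 4 transversions over 35 sites: P = 5/35 = 0.142857, Q = 4/35 = 0.114286.
d = −0.5·ln(0.600000) − 0.25·ln(0.771428) = −0.5·(-0.510826) − 0.25·(-0.259512) = 0.3203.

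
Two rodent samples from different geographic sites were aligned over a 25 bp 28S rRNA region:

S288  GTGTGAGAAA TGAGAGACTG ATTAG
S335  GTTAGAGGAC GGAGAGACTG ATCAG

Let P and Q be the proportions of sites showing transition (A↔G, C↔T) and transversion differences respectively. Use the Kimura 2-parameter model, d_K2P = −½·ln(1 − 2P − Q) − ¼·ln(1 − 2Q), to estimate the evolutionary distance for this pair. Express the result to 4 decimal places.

0.2892

The sequences differ at positions 3 (G/T, transversion), 4 (T/A, transversion), 8 (A/G, transition), 10 (A/C, transversion), 11 (T/G, transversion), 23 (T/C, transition).
Of the 6 differences, 2 transitions and 4 transversions over 25 sites: P = 2/25 = 0.080000, Q = 4/25 = 0.160000.
d = −0.5·ln(0.680000) − 0.25·ln(0.680000) = −0.5·(-0.385662) − 0.25·(-0.385662) = 0.2892.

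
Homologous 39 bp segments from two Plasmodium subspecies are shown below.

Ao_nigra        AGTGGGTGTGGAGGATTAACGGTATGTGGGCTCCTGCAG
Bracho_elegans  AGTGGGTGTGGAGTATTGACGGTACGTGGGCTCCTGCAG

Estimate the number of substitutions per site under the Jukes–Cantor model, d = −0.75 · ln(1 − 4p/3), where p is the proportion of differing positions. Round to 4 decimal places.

Differing sites — 14:G/T; 18:A/G; 25:T/C.
p = 3/39 = 0.076923.
d = −0.75 · ln(1 − (4/3)·0.076923) = −0.75 · ln(0.897436) = −0.75 · (-0.108213) = 0.0812.

0.0812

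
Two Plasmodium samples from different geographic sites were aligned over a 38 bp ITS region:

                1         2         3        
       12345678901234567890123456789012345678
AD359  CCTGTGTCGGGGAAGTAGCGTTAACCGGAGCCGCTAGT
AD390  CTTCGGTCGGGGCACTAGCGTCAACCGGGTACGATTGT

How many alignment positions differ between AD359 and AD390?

Mismatches occur at site 2 (C↔T), site 4 (G↔C), site 5 (T↔G), site 13 (A↔C), site 15 (G↔C), site 22 (T↔C), site 29 (A↔G), site 30 (G↔T), site 31 (C↔A), site 34 (C↔A), site 36 (A↔T).
That gives 11 mismatches out of 38 aligned sites, so the Hamming distance is 11.

11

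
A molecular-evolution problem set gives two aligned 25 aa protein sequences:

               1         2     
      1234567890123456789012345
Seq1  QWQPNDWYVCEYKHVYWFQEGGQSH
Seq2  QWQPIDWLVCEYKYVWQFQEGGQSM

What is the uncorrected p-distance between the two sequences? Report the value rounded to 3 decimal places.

Differing sites — 5:N/I; 8:Y/L; 14:H/Y; 16:Y/W; 17:W/Q; 25:H/M.
There are 6 differences over 25 sites, so p = 6/25 = 0.240.

0.240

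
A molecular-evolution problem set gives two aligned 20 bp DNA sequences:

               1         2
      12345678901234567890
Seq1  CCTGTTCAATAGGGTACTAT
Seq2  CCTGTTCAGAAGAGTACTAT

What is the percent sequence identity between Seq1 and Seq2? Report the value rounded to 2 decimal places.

Differing sites — 9:A/G; 10:T/A; 13:G/A.
17 of the 20 sites match, so the percent identity is 17/20 × 100 = 85.00%.

85.00%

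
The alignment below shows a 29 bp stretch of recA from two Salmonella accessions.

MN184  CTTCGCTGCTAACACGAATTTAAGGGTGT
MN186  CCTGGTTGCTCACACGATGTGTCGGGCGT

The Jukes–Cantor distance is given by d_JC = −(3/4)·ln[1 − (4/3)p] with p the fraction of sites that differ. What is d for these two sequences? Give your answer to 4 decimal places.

0.4618

The sequences differ at positions 2 (T/C), 4 (C/G), 6 (C/T), 11 (A/C), 18 (A/T), 19 (T/G), 21 (T/G), 22 (A/T), 23 (A/C), 27 (T/C).
p = 10/29 = 0.344828.
d = −0.75 · ln(1 − (4/3)·0.344828) = −0.75 · ln(0.540229) = −0.75 · (-0.615762) = 0.4618.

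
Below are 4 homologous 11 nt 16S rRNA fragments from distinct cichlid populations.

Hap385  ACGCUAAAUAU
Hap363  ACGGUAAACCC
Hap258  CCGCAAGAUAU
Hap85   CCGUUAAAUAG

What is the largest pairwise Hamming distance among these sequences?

Pairwise Hamming distances:
  Hap385 vs Hap363: 4
  Hap385 vs Hap258: 3
  Hap385 vs Hap85: 3
  Hap363 vs Hap258: 7
  Hap363 vs Hap85: 5
  Hap258 vs Hap85: 4
The largest is 7, between Hap363 and Hap258.

7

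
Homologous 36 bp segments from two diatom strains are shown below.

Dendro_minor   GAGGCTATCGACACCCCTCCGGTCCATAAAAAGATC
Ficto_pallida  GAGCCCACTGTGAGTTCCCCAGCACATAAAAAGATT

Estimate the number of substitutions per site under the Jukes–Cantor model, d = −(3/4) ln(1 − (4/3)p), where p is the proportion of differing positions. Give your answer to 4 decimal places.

0.5482

Mismatches occur at site 4 (G/C), site 6 (T/C), site 8 (T/C), site 9 (C/T), site 11 (A/T), site 12 (C/G), site 14 (C/G), site 15 (C/T), site 16 (C/T), site 18 (T/C), site 21 (G/A), site 23 (T/C), site 24 (C/A), site 36 (C/T).
p = 14/36 = 0.388889.
d = −0.75 · ln(1 − (4/3)·0.388889) = −0.75 · ln(0.481481) = −0.75 · (-0.730889) = 0.5482.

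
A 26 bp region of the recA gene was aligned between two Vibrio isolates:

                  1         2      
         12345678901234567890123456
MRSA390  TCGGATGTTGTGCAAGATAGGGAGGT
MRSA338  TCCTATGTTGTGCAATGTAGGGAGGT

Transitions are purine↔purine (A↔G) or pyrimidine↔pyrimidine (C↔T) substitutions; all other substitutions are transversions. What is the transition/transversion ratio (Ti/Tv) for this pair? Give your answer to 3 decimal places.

0.333

Mismatches occur at site 3 (G↔C, transversion), site 4 (G↔T, transversion), site 16 (G↔T, transversion), site 17 (A↔G, transition).
Of the 4 differences, 1 transition and 3 transversions, so Ti/Tv = 1/3 = 0.333.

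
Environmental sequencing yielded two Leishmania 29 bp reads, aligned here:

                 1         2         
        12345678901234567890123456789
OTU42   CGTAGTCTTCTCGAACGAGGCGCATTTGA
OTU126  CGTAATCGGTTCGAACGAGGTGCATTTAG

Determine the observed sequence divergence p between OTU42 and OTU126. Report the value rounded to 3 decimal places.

0.241

Differing sites — 5:G/A; 8:T/G; 9:T/G; 10:C/T; 21:C/T; 28:G/A; 29:A/G.
There are 7 differences over 29 sites, so p = 7/29 = 0.241.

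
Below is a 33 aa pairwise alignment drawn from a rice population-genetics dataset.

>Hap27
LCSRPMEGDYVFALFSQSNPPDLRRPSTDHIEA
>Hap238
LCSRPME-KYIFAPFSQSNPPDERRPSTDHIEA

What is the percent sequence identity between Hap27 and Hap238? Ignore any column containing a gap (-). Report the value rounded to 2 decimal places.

87.50%

Excluding the 1 gap column leaves 32 comparable sites.
The sequences differ at positions 9 (D/K), 11 (V/I), 14 (L/P), 23 (L/E).
28 of the 32 comparable sites match, so the percent identity is 28/32 × 100 = 87.50%.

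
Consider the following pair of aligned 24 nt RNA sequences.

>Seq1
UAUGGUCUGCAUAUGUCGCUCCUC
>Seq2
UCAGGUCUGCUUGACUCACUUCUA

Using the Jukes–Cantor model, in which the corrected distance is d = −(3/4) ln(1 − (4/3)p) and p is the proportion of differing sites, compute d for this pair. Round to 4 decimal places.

0.5199

The sequences differ at positions 2 (A/C), 3 (U/A), 11 (A/U), 13 (A/G), 14 (U/A), 15 (G/C), 18 (G/A), 21 (C/U), 24 (C/A).
p = 9/24 = 0.375000.
d = −0.75 · ln(1 − (4/3)·0.375000) = −0.75 · ln(0.500000) = −0.75 · (-0.693147) = 0.5199.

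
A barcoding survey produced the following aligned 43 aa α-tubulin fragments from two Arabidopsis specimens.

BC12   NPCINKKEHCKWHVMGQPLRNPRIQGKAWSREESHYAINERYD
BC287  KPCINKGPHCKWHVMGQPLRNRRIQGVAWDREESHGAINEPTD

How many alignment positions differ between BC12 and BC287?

Differing sites — 1:N/K; 7:K/G; 8:E/P; 22:P/R; 27:K/V; 30:S/D; 36:Y/G; 41:R/P; 42:Y/T.
That gives 9 mismatches out of 43 aligned sites, so the Hamming distance is 9.

9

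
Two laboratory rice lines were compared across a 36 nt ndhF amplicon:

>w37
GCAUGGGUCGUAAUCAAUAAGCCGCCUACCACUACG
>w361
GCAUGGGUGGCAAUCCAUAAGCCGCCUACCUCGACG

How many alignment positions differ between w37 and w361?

Differing sites — 9:C/G; 11:U/C; 16:A/C; 31:A/U; 33:U/G.
That gives 5 mismatches out of 36 aligned sites, so the Hamming distance is 5.

5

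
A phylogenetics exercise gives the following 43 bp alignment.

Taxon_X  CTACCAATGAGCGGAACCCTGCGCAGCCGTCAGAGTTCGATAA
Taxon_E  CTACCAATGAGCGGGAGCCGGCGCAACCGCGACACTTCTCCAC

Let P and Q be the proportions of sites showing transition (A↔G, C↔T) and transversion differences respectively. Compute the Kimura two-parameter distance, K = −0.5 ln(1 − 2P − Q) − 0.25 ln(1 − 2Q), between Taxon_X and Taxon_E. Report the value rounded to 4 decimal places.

The sequences differ at positions 15 (A/G, transition), 17 (C/G, transversion), 20 (T/G, transversion), 26 (G/A, transition), 30 (T/C, transition), 31 (C/G, transversion), 33 (G/C, transversion), 35 (G/C, transversion), 39 (G/T, transversion), 40 (A/C, transversion), 41 (T/C, transition), 43 (A/C, transversion).
Of the 12 differences, 4 transitions and 8 transversions over 43 sites: P = 4/43 = 0.093023, Q = 8/43 = 0.186047.
d = −0.5·ln(0.627907) − 0.25·ln(0.627906) = −0.5·(-0.465363) − 0.25·(-0.465365) = 0.3490.

0.3490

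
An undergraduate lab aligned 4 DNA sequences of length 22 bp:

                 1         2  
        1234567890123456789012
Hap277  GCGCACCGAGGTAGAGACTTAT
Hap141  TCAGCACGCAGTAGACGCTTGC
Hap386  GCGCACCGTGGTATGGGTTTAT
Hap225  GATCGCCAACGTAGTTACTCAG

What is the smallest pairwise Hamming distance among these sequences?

5

Pairwise Hamming distances:
  Hap277 vs Hap141: 11
  Hap277 vs Hap386: 5
  Hap277 vs Hap225: 9
  Hap141 vs Hap386: 13
  Hap141 vs Hap225: 15
  Hap386 vs Hap225: 13
The smallest is 5, between Hap277 and Hap386.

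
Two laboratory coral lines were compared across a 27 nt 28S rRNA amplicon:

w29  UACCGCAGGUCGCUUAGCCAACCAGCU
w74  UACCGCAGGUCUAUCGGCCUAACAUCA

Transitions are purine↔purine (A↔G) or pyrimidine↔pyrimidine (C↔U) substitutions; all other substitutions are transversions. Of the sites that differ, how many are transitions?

Differing sites — 12:G/U (Tv); 13:C/A (Tv); 15:U/C (Ti); 16:A/G (Ti); 20:A/U (Tv); 22:C/A (Tv); 25:G/U (Tv); 27:U/A (Tv).
Of the 8 differences, 2 transitions and 6 transversions, so the answer is 2.

2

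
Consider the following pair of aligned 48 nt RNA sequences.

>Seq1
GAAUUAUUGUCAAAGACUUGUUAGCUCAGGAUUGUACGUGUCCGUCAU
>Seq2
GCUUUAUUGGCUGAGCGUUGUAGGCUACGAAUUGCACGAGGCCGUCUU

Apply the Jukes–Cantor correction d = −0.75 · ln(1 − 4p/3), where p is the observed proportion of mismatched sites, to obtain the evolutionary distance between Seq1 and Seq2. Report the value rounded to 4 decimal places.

Mismatches occur at site 2 (A↔C), site 3 (A↔U), site 10 (U↔G), site 12 (A↔U), site 13 (A↔G), site 16 (A↔C), site 17 (C↔G), site 22 (U↔A), site 23 (A↔G), site 27 (C↔A), site 28 (A↔C), site 30 (G↔A), site 35 (U↔C), site 39 (U↔A), site 41 (U↔G), site 47 (A↔U).
p = 16/48 = 0.333333.
d = −0.75 · ln(1 − (4/3)·0.333333) = −0.75 · ln(0.555556) = −0.75 · (-0.587786) = 0.4408.

0.4408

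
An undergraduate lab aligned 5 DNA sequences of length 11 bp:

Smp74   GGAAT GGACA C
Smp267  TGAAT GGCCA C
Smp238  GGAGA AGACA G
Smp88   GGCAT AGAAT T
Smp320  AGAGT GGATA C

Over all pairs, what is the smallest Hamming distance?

Pairwise Hamming distances:
  Smp74 vs Smp267: 2
  Smp74 vs Smp238: 4
  Smp74 vs Smp88: 5
  Smp74 vs Smp320: 3
  Smp267 vs Smp238: 6
  Smp267 vs Smp88: 7
  Smp267 vs Smp320: 4
  Smp238 vs Smp88: 6
  Smp238 vs Smp320: 5
  Smp88 vs Smp320: 7
The smallest is 2, between Smp74 and Smp267.

2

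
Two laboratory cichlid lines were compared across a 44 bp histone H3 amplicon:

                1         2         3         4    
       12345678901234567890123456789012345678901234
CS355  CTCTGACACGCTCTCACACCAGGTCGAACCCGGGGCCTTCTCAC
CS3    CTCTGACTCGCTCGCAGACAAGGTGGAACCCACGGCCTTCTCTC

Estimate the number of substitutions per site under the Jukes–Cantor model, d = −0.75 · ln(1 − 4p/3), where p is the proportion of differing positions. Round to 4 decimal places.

0.2082

Mismatches occur at site 8 (A↔T), site 14 (T↔G), site 17 (C↔G), site 20 (C↔A), site 25 (C↔G), site 32 (G↔A), site 33 (G↔C), site 43 (A↔T).
p = 8/44 = 0.181818.
d = −0.75 · ln(1 − (4/3)·0.181818) = −0.75 · ln(0.757576) = −0.75 · (-0.277631) = 0.2082.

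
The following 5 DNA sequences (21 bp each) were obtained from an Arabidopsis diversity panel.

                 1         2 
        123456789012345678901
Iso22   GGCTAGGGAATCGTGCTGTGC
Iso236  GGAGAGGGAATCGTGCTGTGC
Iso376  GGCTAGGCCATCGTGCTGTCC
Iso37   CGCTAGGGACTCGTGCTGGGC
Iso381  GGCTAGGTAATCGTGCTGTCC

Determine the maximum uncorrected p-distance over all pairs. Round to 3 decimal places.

Pairwise Hamming distances:
  Iso22 vs Iso236: 2
  Iso22 vs Iso376: 3
  Iso22 vs Iso37: 3
  Iso22 vs Iso381: 2
  Iso236 vs Iso376: 5
  Iso236 vs Iso37: 5
  Iso236 vs Iso381: 4
  Iso376 vs Iso37: 6
  Iso376 vs Iso381: 2
  Iso37 vs Iso381: 5
The largest is 6 mismatches, between Iso376 and Iso37; p = 6/21 = 0.286.

0.286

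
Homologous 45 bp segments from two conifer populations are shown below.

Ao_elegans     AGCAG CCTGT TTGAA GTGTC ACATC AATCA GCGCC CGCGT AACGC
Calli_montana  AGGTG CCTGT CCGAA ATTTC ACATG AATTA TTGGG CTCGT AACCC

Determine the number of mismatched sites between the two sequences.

14

Differing sites — 3:C/G; 4:A/T; 11:T/C; 12:T/C; 16:G/A; 18:G/T; 25:C/G; 29:C/T; 31:G/T; 32:C/T; 34:C/G; 35:C/G; 37:G/T; 44:G/C.
That gives 14 mismatches out of 45 aligned sites, so the Hamming distance is 14.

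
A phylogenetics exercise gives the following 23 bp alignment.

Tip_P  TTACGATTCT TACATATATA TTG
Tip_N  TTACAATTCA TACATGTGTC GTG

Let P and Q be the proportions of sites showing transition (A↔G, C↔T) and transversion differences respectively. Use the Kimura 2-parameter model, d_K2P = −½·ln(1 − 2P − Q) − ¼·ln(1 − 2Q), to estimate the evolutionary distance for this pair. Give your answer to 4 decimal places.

Differing sites — 5:G/A (Ti); 10:T/A (Tv); 16:A/G (Ti); 18:A/G (Ti); 20:A/C (Tv); 21:T/G (Tv).
Of the 6 differences, 3 transitions and 3 transversions over 23 sites: P = 3/23 = 0.130435, Q = 3/23 = 0.130435.
d = −0.5·ln(0.608695) − 0.25·ln(0.739130) = −0.5·(-0.496438) − 0.25·(-0.302281) = 0.3238.

0.3238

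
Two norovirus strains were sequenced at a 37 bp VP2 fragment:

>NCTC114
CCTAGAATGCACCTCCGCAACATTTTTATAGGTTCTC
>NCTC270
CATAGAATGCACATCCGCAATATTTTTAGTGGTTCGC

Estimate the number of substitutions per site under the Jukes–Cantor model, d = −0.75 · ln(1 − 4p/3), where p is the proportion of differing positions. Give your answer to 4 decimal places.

0.1827

The sequences differ at positions 2 (C/A), 13 (C/A), 21 (C/T), 29 (T/G), 30 (A/T), 36 (T/G).
p = 6/37 = 0.162162.
d = −0.75 · ln(1 − (4/3)·0.162162) = −0.75 · ln(0.783784) = −0.75 · (-0.243622) = 0.1827.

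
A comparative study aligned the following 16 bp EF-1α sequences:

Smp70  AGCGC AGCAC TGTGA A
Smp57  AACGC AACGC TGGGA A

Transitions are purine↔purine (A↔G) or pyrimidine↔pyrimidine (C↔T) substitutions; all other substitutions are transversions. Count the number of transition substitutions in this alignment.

3

The sequences differ at positions 2 (G/A, transition), 7 (G/A, transition), 9 (A/G, transition), 13 (T/G, transversion).
Of the 4 differences, 3 transitions and 1 transversion, so the answer is 3.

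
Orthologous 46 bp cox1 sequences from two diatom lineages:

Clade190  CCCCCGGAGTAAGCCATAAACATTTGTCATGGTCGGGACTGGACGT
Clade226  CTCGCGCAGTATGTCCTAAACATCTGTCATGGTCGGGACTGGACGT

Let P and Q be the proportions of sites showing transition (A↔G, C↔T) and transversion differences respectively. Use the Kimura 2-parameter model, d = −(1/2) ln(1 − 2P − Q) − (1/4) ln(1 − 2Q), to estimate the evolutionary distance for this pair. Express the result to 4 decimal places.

Differing sites — 2:C/T (Ti); 4:C/G (Tv); 7:G/C (Tv); 12:A/T (Tv); 14:C/T (Ti); 16:A/C (Tv); 24:T/C (Ti).
Of the 7 differences, 3 transitions and 4 transversions over 46 sites: P = 3/46 = 0.065217, Q = 4/46 = 0.086957.
d = −0.5·ln(0.782609) − 0.25·ln(0.826086) = −0.5·(-0.245122) − 0.25·(-0.191056) = 0.1703.

0.1703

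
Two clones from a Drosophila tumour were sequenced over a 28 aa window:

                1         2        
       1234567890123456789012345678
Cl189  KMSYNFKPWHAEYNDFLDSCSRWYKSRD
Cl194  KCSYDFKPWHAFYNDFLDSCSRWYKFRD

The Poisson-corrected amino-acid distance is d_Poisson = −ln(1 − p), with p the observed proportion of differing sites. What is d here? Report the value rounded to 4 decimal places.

Differing sites — 2:M/C; 5:N/D; 12:E/F; 26:S/F.
p = 4/28 = 0.142857.
d = −ln(1 − 0.142857) = −ln(0.857143) = 0.1542.

0.1542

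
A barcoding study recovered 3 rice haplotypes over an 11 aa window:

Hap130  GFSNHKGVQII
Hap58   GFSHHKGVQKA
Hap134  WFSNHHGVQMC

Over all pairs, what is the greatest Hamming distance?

5

Pairwise Hamming distances:
  Hap130 vs Hap58: 3
  Hap130 vs Hap134: 4
  Hap58 vs Hap134: 5
The largest is 5, between Hap58 and Hap134.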